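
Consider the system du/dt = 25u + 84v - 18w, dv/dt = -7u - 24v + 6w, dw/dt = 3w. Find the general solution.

u(t) = 3K_1e^(-3t) + 4K_2e^(4t) - 3K_3e^(3t), v(t) = -K_1e^(-3t) - K_2e^(4t) + K_3e^(3t), w(t) = K_3e^(3t)

Coefficient matrix A = [[25, 84, -18], [-7, -24, 6], [0, 0, 3]].
det(A - λI) = 0 gives eigenvalues λ = -3, 4, 3.
For λ=-3: eigenvector (3,-1,0).
For λ=4: eigenvector (4,-1,0).
For λ=3: eigenvector (-3,1,1).
General solution: K_1e^(-3t)(3,-1,0) + K_2e^(4t)(4,-1,0) + K_3e^(3t)(-3,1,1).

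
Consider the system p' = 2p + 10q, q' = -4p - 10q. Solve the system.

p(t) = 2c_1e^(-4t)sin(2t) - c_1e^(-4t)cos(2t) - c_2e^(-4t)sin(2t) - 2c_2e^(-4t)cos(2t), q(t) = -c_1e^(-4t)sin(2t) + c_1e^(-4t)cos(2t) + c_2e^(-4t)sin(2t) + c_2e^(-4t)cos(2t)

Coefficient matrix A = [[2, 10], [-4, -10]].
Characteristic polynomial det(A - λI) = λ^2 + 8λ + 20 = 0.
Eigenvalues λ = -4 ± 2i (complex conjugate pair).
For λ=-4+2i: an eigenvector is (-1,1) - i(2,-1) = (-1 - 2i, 1 + i).
A real fundamental pair from Re and Im of e^((-4+2i)t)v: X_1 = e^(-4t)(cos(2t)·(-1,1) + sin(2t)·(2,-1)), X_2 = e^(-4t)(sin(2t)·(-1,1) - cos(2t)·(2,-1)).
General solution: c_1X_1 + c_2X_2.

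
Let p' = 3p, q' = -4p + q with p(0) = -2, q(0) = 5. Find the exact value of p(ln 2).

-16

A = [[3,0],[-4,1]]; eigenvalues λ = 1, 3.
Eigenvectors: (0,-1) for λ=1, (-1,2) for λ=3.
From the initial condition, c_1 = -1, c_2 = 2.
p(ln 2) = (-1)(2^1)(0) + (2)(2^3)(-1) = -16.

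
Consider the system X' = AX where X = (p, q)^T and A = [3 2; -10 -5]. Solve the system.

Coefficient matrix A = [[3, 2], [-10, -5]].
Characteristic polynomial det(A - λI) = λ^2 + 2λ + 5 = 0.
Eigenvalues λ = -1 ± 2i (complex conjugate pair).
For λ=-1+2i: an eigenvector is (-1,2) - i(0,1) = (-1, 2 - i).
A real fundamental pair from Re and Im of e^((-1+2i)t)v: X_1 = e^(-t)(cos(2t)·(-1,2) + sin(2t)·(0,1)), X_2 = e^(-t)(sin(2t)·(-1,2) - cos(2t)·(0,1)).
General solution: K_1X_1 + K_2X_2.

p(t) = -K_1e^(-t)cos(2t) - K_2e^(-t)sin(2t), q(t) = K_1e^(-t)sin(2t) + 2K_1e^(-t)cos(2t) + 2K_2e^(-t)sin(2t) - K_2e^(-t)cos(2t)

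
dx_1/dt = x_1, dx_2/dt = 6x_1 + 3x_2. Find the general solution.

x_1(t) = -C_1e^(t), x_2(t) = 3C_1e^(t) - C_2e^(3t)

Coefficient matrix A = [[1, 0], [6, 3]].
Characteristic polynomial det(A - λI) = λ^2 - 4λ + 3 = 0.
Eigenvalues λ = 1, 3.
For λ=1: (A-λI) row 2 is [6, 2], so an eigenvector is (-1, 3).
For λ=3: (A-λI) row 1 is [-2, 0], so an eigenvector is (0, -1).
General solution: C_1e^(t)(-1,3) + C_2e^(3t)(0,-1).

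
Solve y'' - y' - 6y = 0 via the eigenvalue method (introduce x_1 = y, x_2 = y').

y(t) = K_1e^(-2t) + K_2e^(3t)

Let x_1 = y, x_2 = y'. Then x_1' = x_2 and x_2' = 6x_1 + x_2.
A = [[0,1],[6,1]]; det(A-λI) = λ^2 - λ - 6.
Eigenvalues λ = -2, 3 with eigenvectors (1,-2), (1,3).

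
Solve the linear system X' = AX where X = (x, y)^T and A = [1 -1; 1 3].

Coefficient matrix A = [[1, -1], [1, 3]].
Characteristic polynomial det(A - λI) = λ^2 - 4λ + 4 = 0.
Single eigenvalue λ = 2 with algebraic multiplicity 2.
Eigenvector v = (-1,1); generalized eigenvector w with (A-λI)w=v is (2,-1).
General solution: e^(2t)[C_1·v + C_2·(t·v + w)].

x(t) = -C_1e^(2t) - C_2te^(2t) + 2C_2e^(2t), y(t) = C_1e^(2t) + C_2te^(2t) - C_2e^(2t)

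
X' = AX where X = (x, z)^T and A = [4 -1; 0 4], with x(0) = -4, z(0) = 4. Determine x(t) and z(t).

x(t) = -4te^(4t) - 4e^(4t), z(t) = 4e^(4t)

Coefficient matrix A = [[4, -1], [0, 4]].
Characteristic polynomial det(A - λI) = λ^2 - 8λ + 16 = 0.
Single eigenvalue λ = 4 with algebraic multiplicity 2.
Eigenvector v = (-1,0); generalized eigenvector w with (A-λI)w=v is (3,1).
General solution: e^(4t)[C_1·v + C_2·(t·v + w)].
Applying x(0)=-4, z(0)=4 gives C_1=16, C_2=4.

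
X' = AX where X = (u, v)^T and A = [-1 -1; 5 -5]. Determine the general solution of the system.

u(t) = C_1e^(-3t)sin(t) - C_2e^(-3t)cos(t), v(t) = 2C_1e^(-3t)sin(t) - C_1e^(-3t)cos(t) - C_2e^(-3t)sin(t) - 2C_2e^(-3t)cos(t)

Coefficient matrix A = [[-1, -1], [5, -5]].
Characteristic polynomial det(A - λI) = λ^2 + 6λ + 10 = 0.
Eigenvalues λ = -3 ± i (complex conjugate pair).
For λ=-3+i: an eigenvector is (0,-1) - i(1,2) = (0 - i, -1 - 2i).
A real fundamental pair from Re and Im of e^((-3+i)t)v: X_1 = e^(-3t)(cos(t)·(0,-1) + sin(t)·(1,2)), X_2 = e^(-3t)(sin(t)·(0,-1) - cos(t)·(1,2)).
General solution: C_1X_1 + C_2X_2.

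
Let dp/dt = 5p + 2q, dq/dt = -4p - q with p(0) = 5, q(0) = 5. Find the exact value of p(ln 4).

920

A = [[5,2],[-4,-1]]; eigenvalues λ = 1, 3.
Eigenvectors: (-1,2) for λ=1, (-1,1) for λ=3.
From the initial condition, c_1 = 10, c_2 = -15.
p(ln 4) = (10)(4^1)(-1) + (-15)(4^3)(-1) = 920.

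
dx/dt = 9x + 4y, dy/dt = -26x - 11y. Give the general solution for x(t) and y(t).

Coefficient matrix A = [[9, 4], [-26, -11]].
Characteristic polynomial det(A - λI) = λ^2 + 2λ + 5 = 0.
Eigenvalues λ = -1 ± 2i (complex conjugate pair).
For λ=-1+2i: an eigenvector is (-1,3) - i(1,-2) = (-1 - i, 3 + 2i).
A real fundamental pair from Re and Im of e^((-1+2i)t)v: X_1 = e^(-t)(cos(2t)·(-1,3) + sin(2t)·(1,-2)), X_2 = e^(-t)(sin(2t)·(-1,3) - cos(2t)·(1,-2)).
General solution: c_1X_1 + c_2X_2.

x(t) = c_1e^(-t)sin(2t) - c_1e^(-t)cos(2t) - c_2e^(-t)sin(2t) - c_2e^(-t)cos(2t), y(t) = -2c_1e^(-t)sin(2t) + 3c_1e^(-t)cos(2t) + 3c_2e^(-t)sin(2t) + 2c_2e^(-t)cos(2t)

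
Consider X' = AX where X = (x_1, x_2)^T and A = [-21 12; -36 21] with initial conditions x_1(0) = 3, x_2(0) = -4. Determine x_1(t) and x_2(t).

Coefficient matrix A = [[-21, 12], [-36, 21]].
Characteristic polynomial det(A - λI) = λ^2 - 9 = 0.
Eigenvalues λ = -3, 3.
For λ=-3: (A-λI) row 1 is [-18, 12], so an eigenvector is (-2, -3).
For λ=3: (A-λI) row 1 is [-24, 12], so an eigenvector is (-1, -2).
General solution: C_1e^(-3t)(-2,-3) + C_2e^(3t)(-1,-2).
Applying x_1(0)=3, x_2(0)=-4 gives C_1=-10, C_2=17.

x_1(t) = -17e^(3t) + 20e^(-3t), x_2(t) = -34e^(3t) + 30e^(-3t)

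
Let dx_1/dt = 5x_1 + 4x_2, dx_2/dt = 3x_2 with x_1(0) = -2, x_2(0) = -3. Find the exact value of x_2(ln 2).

-24

A = [[5,4],[0,3]]; eigenvalues λ = 3, 5.
Eigenvectors: (-2,1) for λ=3, (1,0) for λ=5.
From the initial condition, c_1 = -3, c_2 = -8.
x_2(ln 2) = (-3)(2^3)(1) + (-8)(2^5)(0) = -24.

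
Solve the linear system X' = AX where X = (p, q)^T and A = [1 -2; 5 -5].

Coefficient matrix A = [[1, -2], [5, -5]].
Characteristic polynomial det(A - λI) = λ^2 + 4λ + 5 = 0.
Eigenvalues λ = -2 ± i (complex conjugate pair).
For λ=-2+i: an eigenvector is (-1,-1) - i(-1,-2) = (-1 + i, -1 + 2i).
A real fundamental pair from Re and Im of e^((-2+i)t)v: X_1 = e^(-2t)(cos(t)·(-1,-1) + sin(t)·(-1,-2)), X_2 = e^(-2t)(sin(t)·(-1,-1) - cos(t)·(-1,-2)).
General solution: c_1X_1 + c_2X_2.

p(t) = -c_1e^(-2t)sin(t) - c_1e^(-2t)cos(t) - c_2e^(-2t)sin(t) + c_2e^(-2t)cos(t), q(t) = -2c_1e^(-2t)sin(t) - c_1e^(-2t)cos(t) - c_2e^(-2t)sin(t) + 2c_2e^(-2t)cos(t)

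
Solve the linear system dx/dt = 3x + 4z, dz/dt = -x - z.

x(t) = -2K_1e^(t) - 2K_2te^(t) - K_2e^(t), z(t) = K_1e^(t) + K_2te^(t)

Coefficient matrix A = [[3, 4], [-1, -1]].
Characteristic polynomial det(A - λI) = λ^2 - 2λ + 1 = 0.
Single eigenvalue λ = 1 with algebraic multiplicity 2.
Eigenvector v = (-2,1); generalized eigenvector w with (A-λI)w=v is (-1,0).
General solution: e^(t)[K_1·v + K_2·(t·v + w)].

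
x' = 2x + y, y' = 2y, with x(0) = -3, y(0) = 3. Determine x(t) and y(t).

Coefficient matrix A = [[2, 1], [0, 2]].
Characteristic polynomial det(A - λI) = λ^2 - 4λ + 4 = 0.
Single eigenvalue λ = 2 with algebraic multiplicity 2.
Eigenvector v = (1,0); generalized eigenvector w with (A-λI)w=v is (-1,1).
General solution: e^(2t)[c_1·v + c_2·(t·v + w)].
Applying x(0)=-3, y(0)=3 gives c_1=0, c_2=3.

x(t) = 3te^(2t) - 3e^(2t), y(t) = 3e^(2t)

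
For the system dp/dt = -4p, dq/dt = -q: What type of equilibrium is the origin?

stable node

A = [[-4,0],[0,-1]]; det(A-λI) = λ^2 + 5λ + 4.
λ = -1, -4: both negative.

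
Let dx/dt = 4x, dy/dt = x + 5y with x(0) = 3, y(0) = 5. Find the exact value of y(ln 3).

A = [[4,0],[1,5]]; eigenvalues λ = 5, 4.
Eigenvectors: (0,-1) for λ=5, (-1,1) for λ=4.
From the initial condition, c_1 = -8, c_2 = -3.
y(ln 3) = (-8)(3^5)(-1) + (-3)(3^4)(1) = 1701.

1701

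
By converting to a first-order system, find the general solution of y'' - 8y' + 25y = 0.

Let x_1 = y, x_2 = y'. Then x_1' = x_2 and x_2' = -25x_1 + 8x_2.
A = [[0,1],[-25,8]]; det(A-λI) = λ^2 - 8λ + 25.
Eigenvalues λ = 4 ± 3i.

y(t) = K_1e^(4t)cos(3t) + K_2e^(4t)sin(3t)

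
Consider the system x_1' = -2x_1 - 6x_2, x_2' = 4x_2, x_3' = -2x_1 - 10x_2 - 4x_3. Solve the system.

x_1(t) = c_1e^(-2t) - c_2e^(4t), x_2(t) = c_2e^(4t), x_3(t) = -c_1e^(-2t) - c_2e^(4t) + c_3e^(-4t)

Coefficient matrix A = [[-2, -6, 0], [0, 4, 0], [-2, -10, -4]].
det(A - λI) = 0 gives eigenvalues λ = -2, 4, -4.
For λ=-2: eigenvector (1,0,-1).
For λ=4: eigenvector (-1,1,-1).
For λ=-4: eigenvector (0,0,1).
General solution: c_1e^(-2t)(1,0,-1) + c_2e^(4t)(-1,1,-1) + c_3e^(-4t)(0,0,1).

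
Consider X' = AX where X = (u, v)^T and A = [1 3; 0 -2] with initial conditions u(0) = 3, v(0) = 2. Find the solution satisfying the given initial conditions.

u(t) = 5e^(t) - 2e^(-2t), v(t) = 2e^(-2t)

Coefficient matrix A = [[1, 3], [0, -2]].
Characteristic polynomial det(A - λI) = λ^2 + λ - 2 = 0.
Eigenvalues λ = -2, 1.
For λ=-2: (A-λI) row 1 is [3, 3], so an eigenvector is (-1, 1).
For λ=1: (A-λI) row 1 is [0, 3], so an eigenvector is (1, 0).
General solution: K_1e^(-2t)(-1,1) + K_2e^(t)(1,0).
Applying u(0)=3, v(0)=2 gives K_1=2, K_2=5.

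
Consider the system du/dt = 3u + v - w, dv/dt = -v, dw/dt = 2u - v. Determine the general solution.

u(t) = -c_1e^(2t) + c_3e^(t), v(t) = c_2e^(-t), w(t) = -c_1e^(2t) + c_2e^(-t) + 2c_3e^(t)

Coefficient matrix A = [[3, 1, -1], [0, -1, 0], [2, -1, 0]].
det(A - λI) = 0 gives eigenvalues λ = 2, -1, 1.
For λ=2: eigenvector (-1,0,-1).
For λ=-1: eigenvector (0,1,1).
For λ=1: eigenvector (1,0,2).
General solution: c_1e^(2t)(-1,0,-1) + c_2e^(-t)(0,1,1) + c_3e^(t)(1,0,2).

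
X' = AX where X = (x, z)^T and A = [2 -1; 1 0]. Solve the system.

Coefficient matrix A = [[2, -1], [1, 0]].
Characteristic polynomial det(A - λI) = λ^2 - 2λ + 1 = 0.
Single eigenvalue λ = 1 with algebraic multiplicity 2.
Eigenvector v = (1,1); generalized eigenvector w with (A-λI)w=v is (-1,-2).
General solution: e^(t)[c_1·v + c_2·(t·v + w)].

x(t) = c_1e^(t) + c_2te^(t) - c_2e^(t), z(t) = c_1e^(t) + c_2te^(t) - 2c_2e^(t)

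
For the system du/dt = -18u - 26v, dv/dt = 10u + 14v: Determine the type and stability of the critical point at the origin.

A = [[-18,-26],[10,14]]; det(A-λI) = λ^2 + 4λ + 8.
λ = -2 ± 2i: negative real part.

stable spiral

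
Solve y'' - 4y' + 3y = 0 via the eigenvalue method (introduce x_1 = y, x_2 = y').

y(t) = c_1e^(3t) + c_2e^(t)

Let x_1 = y, x_2 = y'. Then x_1' = x_2 and x_2' = -3x_1 + 4x_2.
A = [[0,1],[-3,4]]; det(A-λI) = λ^2 - 4λ + 3.
Eigenvalues λ = 3, 1 with eigenvectors (1,3), (1,1).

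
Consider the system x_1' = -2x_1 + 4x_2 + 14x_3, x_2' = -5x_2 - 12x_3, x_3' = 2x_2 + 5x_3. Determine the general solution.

x_1(t) = K_1e^(-2t) - 2K_2e^(t) - 2K_3e^(-t), x_2(t) = 2K_2e^(t) + 3K_3e^(-t), x_3(t) = -K_2e^(t) - K_3e^(-t)

Coefficient matrix A = [[-2, 4, 14], [0, -5, -12], [0, 2, 5]].
det(A - λI) = 0 gives eigenvalues λ = -2, 1, -1.
For λ=-2: eigenvector (1,0,0).
For λ=1: eigenvector (-2,2,-1).
For λ=-1: eigenvector (-2,3,-1).
General solution: K_1e^(-2t)(1,0,0) + K_2e^(t)(-2,2,-1) + K_3e^(-t)(-2,3,-1).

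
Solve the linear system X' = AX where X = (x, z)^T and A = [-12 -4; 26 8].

x(t) = -K_1e^(-2t)sin(2t) + K_1e^(-2t)cos(2t) + K_2e^(-2t)sin(2t) + K_2e^(-2t)cos(2t), z(t) = 3K_1e^(-2t)sin(2t) - 2K_1e^(-2t)cos(2t) - 2K_2e^(-2t)sin(2t) - 3K_2e^(-2t)cos(2t)

Coefficient matrix A = [[-12, -4], [26, 8]].
Characteristic polynomial det(A - λI) = λ^2 + 4λ + 8 = 0.
Eigenvalues λ = -2 ± 2i (complex conjugate pair).
For λ=-2+2i: an eigenvector is (1,-2) - i(-1,3) = (1 + i, -2 - 3i).
A real fundamental pair from Re and Im of e^((-2+2i)t)v: X_1 = e^(-2t)(cos(2t)·(1,-2) + sin(2t)·(-1,3)), X_2 = e^(-2t)(sin(2t)·(1,-2) - cos(2t)·(-1,3)).
General solution: K_1X_1 + K_2X_2.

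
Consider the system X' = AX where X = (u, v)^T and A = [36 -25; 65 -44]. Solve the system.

Coefficient matrix A = [[36, -25], [65, -44]].
Characteristic polynomial det(A - λI) = λ^2 + 8λ + 41 = 0.
Eigenvalues λ = -4 ± 5i (complex conjugate pair).
For λ=-4+5i: an eigenvector is (2,3) - i(1,2) = (2 - i, 3 - 2i).
A real fundamental pair from Re and Im of e^((-4+5i)t)v: X_1 = e^(-4t)(cos(5t)·(2,3) + sin(5t)·(1,2)), X_2 = e^(-4t)(sin(5t)·(2,3) - cos(5t)·(1,2)).
General solution: K_1X_1 + K_2X_2.

u(t) = K_1e^(-4t)sin(5t) + 2K_1e^(-4t)cos(5t) + 2K_2e^(-4t)sin(5t) - K_2e^(-4t)cos(5t), v(t) = 2K_1e^(-4t)sin(5t) + 3K_1e^(-4t)cos(5t) + 3K_2e^(-4t)sin(5t) - 2K_2e^(-4t)cos(5t)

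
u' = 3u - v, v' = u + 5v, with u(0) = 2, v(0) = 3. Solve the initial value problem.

u(t) = -5te^(4t) + 2e^(4t), v(t) = 5te^(4t) + 3e^(4t)

Coefficient matrix A = [[3, -1], [1, 5]].
Characteristic polynomial det(A - λI) = λ^2 - 8λ + 16 = 0.
Single eigenvalue λ = 4 with algebraic multiplicity 2.
Eigenvector v = (-1,1); generalized eigenvector w with (A-λI)w=v is (-2,3).
General solution: e^(4t)[K_1·v + K_2·(t·v + w)].
Applying u(0)=2, v(0)=3 gives K_1=-12, K_2=5.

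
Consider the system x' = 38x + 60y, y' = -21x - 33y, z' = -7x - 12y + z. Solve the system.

x(t) = -5c_1e^(2t) - 12c_2e^(3t), y(t) = 3c_1e^(2t) + 7c_2e^(3t), z(t) = -c_1e^(2t) + c_3e^(t)

Coefficient matrix A = [[38, 60, 0], [-21, -33, 0], [-7, -12, 1]].
det(A - λI) = 0 gives eigenvalues λ = 2, 3, 1.
For λ=2: eigenvector (-5,3,-1).
For λ=3: eigenvector (-12,7,0).
For λ=1: eigenvector (0,0,1).
General solution: c_1e^(2t)(-5,3,-1) + c_2e^(3t)(-12,7,0) + c_3e^(t)(0,0,1).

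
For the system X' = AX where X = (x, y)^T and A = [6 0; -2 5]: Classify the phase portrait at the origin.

unstable node

A = [[6,0],[-2,5]]; det(A-λI) = λ^2 - 11λ + 30.
λ = 5, 6: both positive.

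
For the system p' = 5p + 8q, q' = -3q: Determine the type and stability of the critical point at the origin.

A = [[5,8],[0,-3]]; det(A-λI) = λ^2 - 2λ - 15.
λ = 5, -3: opposite signs.

saddle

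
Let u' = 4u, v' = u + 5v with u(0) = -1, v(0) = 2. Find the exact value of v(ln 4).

1280

A = [[4,0],[1,5]]; eigenvalues λ = 4, 5.
Eigenvectors: (1,-1) for λ=4, (0,-1) for λ=5.
From the initial condition, c_1 = -1, c_2 = -1.
v(ln 4) = (-1)(4^4)(-1) + (-1)(4^5)(-1) = 1280.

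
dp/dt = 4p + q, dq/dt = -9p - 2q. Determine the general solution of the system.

Coefficient matrix A = [[4, 1], [-9, -2]].
Characteristic polynomial det(A - λI) = λ^2 - 2λ + 1 = 0.
Single eigenvalue λ = 1 with algebraic multiplicity 2.
Eigenvector v = (1,-3); generalized eigenvector w with (A-λI)w=v is (1,-2).
General solution: e^(t)[C_1·v + C_2·(t·v + w)].

p(t) = C_1e^(t) + C_2te^(t) + C_2e^(t), q(t) = -3C_1e^(t) - 3C_2te^(t) - 2C_2e^(t)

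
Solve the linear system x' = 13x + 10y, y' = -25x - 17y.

x(t) = -c_1e^(-2t)sin(5t) + c_1e^(-2t)cos(5t) + c_2e^(-2t)sin(5t) + c_2e^(-2t)cos(5t), y(t) = c_1e^(-2t)sin(5t) - 2c_1e^(-2t)cos(5t) - 2c_2e^(-2t)sin(5t) - c_2e^(-2t)cos(5t)

Coefficient matrix A = [[13, 10], [-25, -17]].
Characteristic polynomial det(A - λI) = λ^2 + 4λ + 29 = 0.
Eigenvalues λ = -2 ± 5i (complex conjugate pair).
For λ=-2+5i: an eigenvector is (1,-2) - i(-1,1) = (1 + i, -2 - i).
A real fundamental pair from Re and Im of e^((-2+5i)t)v: X_1 = e^(-2t)(cos(5t)·(1,-2) + sin(5t)·(-1,1)), X_2 = e^(-2t)(sin(5t)·(1,-2) - cos(5t)·(-1,1)).
General solution: c_1X_1 + c_2X_2.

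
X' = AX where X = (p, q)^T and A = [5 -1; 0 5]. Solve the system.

p(t) = -c_1e^(5t) - c_2te^(5t) + 3c_2e^(5t), q(t) = c_2e^(5t)

Coefficient matrix A = [[5, -1], [0, 5]].
Characteristic polynomial det(A - λI) = λ^2 - 10λ + 25 = 0.
Single eigenvalue λ = 5 with algebraic multiplicity 2.
Eigenvector v = (-1,0); generalized eigenvector w with (A-λI)w=v is (3,1).
General solution: e^(5t)[c_1·v + c_2·(t·v + w)].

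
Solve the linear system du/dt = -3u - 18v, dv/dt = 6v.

u(t) = -c_1e^(-3t) + 2c_2e^(6t), v(t) = -c_2e^(6t)

Coefficient matrix A = [[-3, -18], [0, 6]].
Characteristic polynomial det(A - λI) = λ^2 - 3λ - 18 = 0.
Eigenvalues λ = -3, 6.
For λ=-3: (A-λI) row 1 is [0, -18], so an eigenvector is (-1, 0).
For λ=6: (A-λI) row 1 is [-9, -18], so an eigenvector is (2, -1).
General solution: c_1e^(-3t)(-1,0) + c_2e^(6t)(2,-1).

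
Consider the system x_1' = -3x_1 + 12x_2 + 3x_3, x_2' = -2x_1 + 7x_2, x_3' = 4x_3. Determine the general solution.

Coefficient matrix A = [[-3, 12, 3], [-2, 7, 0], [0, 0, 4]].
det(A - λI) = 0 gives eigenvalues λ = 3, 1, 4.
For λ=3: eigenvector (2,1,0).
For λ=1: eigenvector (3,1,0).
For λ=4: eigenvector (-3,-2,1).
General solution: K_1e^(3t)(2,1,0) + K_2e^(t)(3,1,0) + K_3e^(4t)(-3,-2,1).

x_1(t) = 2K_1e^(3t) + 3K_2e^(t) - 3K_3e^(4t), x_2(t) = K_1e^(3t) + K_2e^(t) - 2K_3e^(4t), x_3(t) = K_3e^(4t)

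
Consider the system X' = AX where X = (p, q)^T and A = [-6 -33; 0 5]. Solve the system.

p(t) = -c_1e^(-6t) - 3c_2e^(5t), q(t) = c_2e^(5t)

Coefficient matrix A = [[-6, -33], [0, 5]].
Characteristic polynomial det(A - λI) = λ^2 + λ - 30 = 0.
Eigenvalues λ = -6, 5.
For λ=-6: (A-λI) row 1 is [0, -33], so an eigenvector is (-1, 0).
For λ=5: (A-λI) row 1 is [-11, -33], so an eigenvector is (-3, 1).
General solution: c_1e^(-6t)(-1,0) + c_2e^(5t)(-3,1).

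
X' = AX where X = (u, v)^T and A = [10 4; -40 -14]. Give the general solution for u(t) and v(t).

Coefficient matrix A = [[10, 4], [-40, -14]].
Characteristic polynomial det(A - λI) = λ^2 + 4λ + 20 = 0.
Eigenvalues λ = -2 ± 4i (complex conjugate pair).
For λ=-2+4i: an eigenvector is (-1,3) - i(0,1) = (-1, 3 - i).
A real fundamental pair from Re and Im of e^((-2+4i)t)v: X_1 = e^(-2t)(cos(4t)·(-1,3) + sin(4t)·(0,1)), X_2 = e^(-2t)(sin(4t)·(-1,3) - cos(4t)·(0,1)).
General solution: C_1X_1 + C_2X_2.

u(t) = -C_1e^(-2t)cos(4t) - C_2e^(-2t)sin(4t), v(t) = C_1e^(-2t)sin(4t) + 3C_1e^(-2t)cos(4t) + 3C_2e^(-2t)sin(4t) - C_2e^(-2t)cos(4t)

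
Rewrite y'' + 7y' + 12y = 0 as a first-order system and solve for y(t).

y(t) = c_1e^(-3t) + c_2e^(-4t)

Let x_1 = y, x_2 = y'. Then x_1' = x_2 and x_2' = -12x_1 - 7x_2.
A = [[0,1],[-12,-7]]; det(A-λI) = λ^2 + 7λ + 12.
Eigenvalues λ = -3, -4 with eigenvectors (1,-3), (1,-4).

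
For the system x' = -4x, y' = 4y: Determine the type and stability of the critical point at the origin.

saddle

A = [[-4,0],[0,4]]; det(A-λI) = λ^2 - 16.
λ = 4, -4: opposite signs.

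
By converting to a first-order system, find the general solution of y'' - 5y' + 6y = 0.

Let x_1 = y, x_2 = y'. Then x_1' = x_2 and x_2' = -6x_1 + 5x_2.
A = [[0,1],[-6,5]]; det(A-λI) = λ^2 - 5λ + 6.
Eigenvalues λ = 2, 3 with eigenvectors (1,2), (1,3).

y(t) = C_1e^(2t) + C_2e^(3t)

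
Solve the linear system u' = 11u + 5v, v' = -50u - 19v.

Coefficient matrix A = [[11, 5], [-50, -19]].
Characteristic polynomial det(A - λI) = λ^2 + 8λ + 41 = 0.
Eigenvalues λ = -4 ± 5i (complex conjugate pair).
For λ=-4+5i: an eigenvector is (0,-1) - i(-1,3) = (0 + i, -1 - 3i).
A real fundamental pair from Re and Im of e^((-4+5i)t)v: X_1 = e^(-4t)(cos(5t)·(0,-1) + sin(5t)·(-1,3)), X_2 = e^(-4t)(sin(5t)·(0,-1) - cos(5t)·(-1,3)).
General solution: C_1X_1 + C_2X_2.

u(t) = -C_1e^(-4t)sin(5t) + C_2e^(-4t)cos(5t), v(t) = 3C_1e^(-4t)sin(5t) - C_1e^(-4t)cos(5t) - C_2e^(-4t)sin(5t) - 3C_2e^(-4t)cos(5t)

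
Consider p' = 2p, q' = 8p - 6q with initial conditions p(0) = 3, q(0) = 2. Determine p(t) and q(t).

Coefficient matrix A = [[2, 0], [8, -6]].
Characteristic polynomial det(A - λI) = λ^2 + 4λ - 12 = 0.
Eigenvalues λ = -6, 2.
For λ=-6: (A-λI) row 1 is [8, 0], so an eigenvector is (0, -1).
For λ=2: (A-λI) row 2 is [8, -8], so an eigenvector is (1, 1).
General solution: c_1e^(-6t)(0,-1) + c_2e^(2t)(1,1).
Applying p(0)=3, q(0)=2 gives c_1=1, c_2=3.

p(t) = 3e^(2t), q(t) = 3e^(2t) - e^(-6t)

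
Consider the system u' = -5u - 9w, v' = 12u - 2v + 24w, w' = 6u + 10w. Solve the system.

u(t) = 3K_1e^(t) - K_3e^(4t), v(t) = -4K_1e^(t) + K_2e^(-2t) + 2K_3e^(4t), w(t) = -2K_1e^(t) + K_3e^(4t)

Coefficient matrix A = [[-5, 0, -9], [12, -2, 24], [6, 0, 10]].
det(A - λI) = 0 gives eigenvalues λ = 1, -2, 4.
For λ=1: eigenvector (3,-4,-2).
For λ=-2: eigenvector (0,1,0).
For λ=4: eigenvector (-1,2,1).
General solution: K_1e^(t)(3,-4,-2) + K_2e^(-2t)(0,1,0) + K_3e^(4t)(-1,2,1).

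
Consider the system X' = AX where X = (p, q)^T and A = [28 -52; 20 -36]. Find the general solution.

p(t) = -2c_1e^(-4t)sin(4t) + 3c_1e^(-4t)cos(4t) + 3c_2e^(-4t)sin(4t) + 2c_2e^(-4t)cos(4t), q(t) = -c_1e^(-4t)sin(4t) + 2c_1e^(-4t)cos(4t) + 2c_2e^(-4t)sin(4t) + c_2e^(-4t)cos(4t)

Coefficient matrix A = [[28, -52], [20, -36]].
Characteristic polynomial det(A - λI) = λ^2 + 8λ + 32 = 0.
Eigenvalues λ = -4 ± 4i (complex conjugate pair).
For λ=-4+4i: an eigenvector is (3,2) - i(-2,-1) = (3 + 2i, 2 + i).
A real fundamental pair from Re and Im of e^((-4+4i)t)v: X_1 = e^(-4t)(cos(4t)·(3,2) + sin(4t)·(-2,-1)), X_2 = e^(-4t)(sin(4t)·(3,2) - cos(4t)·(-2,-1)).
General solution: c_1X_1 + c_2X_2.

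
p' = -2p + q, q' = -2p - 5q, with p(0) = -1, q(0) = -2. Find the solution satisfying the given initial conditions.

Coefficient matrix A = [[-2, 1], [-2, -5]].
Characteristic polynomial det(A - λI) = λ^2 + 7λ + 12 = 0.
Eigenvalues λ = -3, -4.
For λ=-3: (A-λI) row 1 is [1, 1], so an eigenvector is (1, -1).
For λ=-4: (A-λI) row 1 is [2, 1], so an eigenvector is (1, -2).
General solution: c_1e^(-3t)(1,-1) + c_2e^(-4t)(1,-2).
Applying p(0)=-1, q(0)=-2 gives c_1=-4, c_2=3.

p(t) = -4e^(-3t) + 3e^(-4t), q(t) = 4e^(-3t) - 6e^(-4t)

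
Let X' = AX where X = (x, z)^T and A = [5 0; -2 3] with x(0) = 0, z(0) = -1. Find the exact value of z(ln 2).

-8

A = [[5,0],[-2,3]]; eigenvalues λ = 5, 3.
Eigenvectors: (-1,1) for λ=5, (0,-1) for λ=3.
From the initial condition, c_1 = 0, c_2 = 1.
z(ln 2) = (0)(2^5)(1) + (1)(2^3)(-1) = -8.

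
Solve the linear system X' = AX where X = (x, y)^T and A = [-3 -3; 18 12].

x(t) = c_1e^(6t) - c_2e^(3t), y(t) = -3c_1e^(6t) + 2c_2e^(3t)

Coefficient matrix A = [[-3, -3], [18, 12]].
Characteristic polynomial det(A - λI) = λ^2 - 9λ + 18 = 0.
Eigenvalues λ = 6, 3.
For λ=6: (A-λI) row 1 is [-9, -3], so an eigenvector is (1, -3).
For λ=3: (A-λI) row 1 is [-6, -3], so an eigenvector is (-1, 2).
General solution: c_1e^(6t)(1,-3) + c_2e^(3t)(-1,2).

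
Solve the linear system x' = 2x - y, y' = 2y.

x(t) = C_1e^(2t) + C_2te^(2t) + 3C_2e^(2t), y(t) = -C_2e^(2t)

Coefficient matrix A = [[2, -1], [0, 2]].
Characteristic polynomial det(A - λI) = λ^2 - 4λ + 4 = 0.
Single eigenvalue λ = 2 with algebraic multiplicity 2.
Eigenvector v = (1,0); generalized eigenvector w with (A-λI)w=v is (3,-1).
General solution: e^(2t)[C_1·v + C_2·(t·v + w)].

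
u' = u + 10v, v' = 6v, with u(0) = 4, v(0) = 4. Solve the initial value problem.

u(t) = 8e^(6t) - 4e^(t), v(t) = 4e^(6t)

Coefficient matrix A = [[1, 10], [0, 6]].
Characteristic polynomial det(A - λI) = λ^2 - 7λ + 6 = 0.
Eigenvalues λ = 6, 1.
For λ=6: (A-λI) row 1 is [-5, 10], so an eigenvector is (2, 1).
For λ=1: (A-λI) row 1 is [0, 10], so an eigenvector is (1, 0).
General solution: c_1e^(6t)(2,1) + c_2e^(t)(1,0).
Applying u(0)=4, v(0)=4 gives c_1=4, c_2=-4.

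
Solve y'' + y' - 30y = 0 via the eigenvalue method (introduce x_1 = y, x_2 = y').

y(t) = C_1e^(5t) + C_2e^(-6t)

Let x_1 = y, x_2 = y'. Then x_1' = x_2 and x_2' = 30x_1 - x_2.
A = [[0,1],[30,-1]]; det(A-λI) = λ^2 + λ - 30.
Eigenvalues λ = 5, -6 with eigenvectors (1,5), (1,-6).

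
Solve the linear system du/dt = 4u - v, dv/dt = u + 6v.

u(t) = -C_1e^(5t) - C_2te^(5t) - C_2e^(5t), v(t) = C_1e^(5t) + C_2te^(5t) + 2C_2e^(5t)

Coefficient matrix A = [[4, -1], [1, 6]].
Characteristic polynomial det(A - λI) = λ^2 - 10λ + 25 = 0.
Single eigenvalue λ = 5 with algebraic multiplicity 2.
Eigenvector v = (-1,1); generalized eigenvector w with (A-λI)w=v is (-1,2).
General solution: e^(5t)[C_1·v + C_2·(t·v + w)].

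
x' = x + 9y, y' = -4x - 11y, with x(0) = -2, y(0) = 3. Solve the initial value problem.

x(t) = 15te^(-5t) - 2e^(-5t), y(t) = -10te^(-5t) + 3e^(-5t)

Coefficient matrix A = [[1, 9], [-4, -11]].
Characteristic polynomial det(A - λI) = λ^2 + 10λ + 25 = 0.
Single eigenvalue λ = -5 with algebraic multiplicity 2.
Eigenvector v = (-3,2); generalized eigenvector w with (A-λI)w=v is (1,-1).
General solution: e^(-5t)[K_1·v + K_2·(t·v + w)].
Applying x(0)=-2, y(0)=3 gives K_1=-1, K_2=-5.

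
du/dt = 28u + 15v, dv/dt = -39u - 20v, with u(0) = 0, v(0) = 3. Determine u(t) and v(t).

u(t) = 15e^(4t)sin(3t), v(t) = -24e^(4t)sin(3t) + 3e^(4t)cos(3t)

Coefficient matrix A = [[28, 15], [-39, -20]].
Characteristic polynomial det(A - λI) = λ^2 - 8λ + 25 = 0.
Eigenvalues λ = 4 ± 3i (complex conjugate pair).
For λ=4+3i: an eigenvector is (-2,3) - i(-1,2) = (-2 + i, 3 - 2i).
A real fundamental pair from Re and Im of e^((4+3i)t)v: X_1 = e^(4t)(cos(3t)·(-2,3) + sin(3t)·(-1,2)), X_2 = e^(4t)(sin(3t)·(-2,3) - cos(3t)·(-1,2)).
General solution: c_1X_1 + c_2X_2.
Applying u(0)=0, v(0)=3 gives c_1=-3, c_2=-6.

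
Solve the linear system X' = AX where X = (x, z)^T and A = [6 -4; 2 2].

x(t) = -C_1e^(4t)sin(2t) + C_1e^(4t)cos(2t) + C_2e^(4t)sin(2t) + C_2e^(4t)cos(2t), z(t) = C_1e^(4t)cos(2t) + C_2e^(4t)sin(2t)

Coefficient matrix A = [[6, -4], [2, 2]].
Characteristic polynomial det(A - λI) = λ^2 - 8λ + 20 = 0.
Eigenvalues λ = 4 ± 2i (complex conjugate pair).
For λ=4+2i: an eigenvector is (1,1) - i(-1,0) = (1 + i, 1).
A real fundamental pair from Re and Im of e^((4+2i)t)v: X_1 = e^(4t)(cos(2t)·(1,1) + sin(2t)·(-1,0)), X_2 = e^(4t)(sin(2t)·(1,1) - cos(2t)·(-1,0)).
General solution: C_1X_1 + C_2X_2.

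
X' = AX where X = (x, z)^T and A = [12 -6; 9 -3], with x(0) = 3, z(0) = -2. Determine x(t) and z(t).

x(t) = 13e^(6t) - 10e^(3t), z(t) = 13e^(6t) - 15e^(3t)

Coefficient matrix A = [[12, -6], [9, -3]].
Characteristic polynomial det(A - λI) = λ^2 - 9λ + 18 = 0.
Eigenvalues λ = 3, 6.
For λ=3: (A-λI) row 1 is [9, -6], so an eigenvector is (2, 3).
For λ=6: (A-λI) row 1 is [6, -6], so an eigenvector is (1, 1).
General solution: c_1e^(3t)(2,3) + c_2e^(6t)(1,1).
Applying x(0)=3, z(0)=-2 gives c_1=-5, c_2=13.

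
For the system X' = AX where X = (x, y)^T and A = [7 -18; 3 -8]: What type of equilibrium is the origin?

A = [[7,-18],[3,-8]]; det(A-λI) = λ^2 + λ - 2.
λ = -2, 1: opposite signs.

saddle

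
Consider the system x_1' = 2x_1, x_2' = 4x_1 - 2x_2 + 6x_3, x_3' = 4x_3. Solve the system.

x_1(t) = c_1e^(2t), x_2(t) = c_1e^(2t) + c_2e^(4t) + c_3e^(-2t), x_3(t) = c_2e^(4t)

Coefficient matrix A = [[2, 0, 0], [4, -2, 6], [0, 0, 4]].
det(A - λI) = 0 gives eigenvalues λ = 2, 4, -2.
For λ=2: eigenvector (1,1,0).
For λ=4: eigenvector (0,1,1).
For λ=-2: eigenvector (0,1,0).
General solution: c_1e^(2t)(1,1,0) + c_2e^(4t)(0,1,1) + c_3e^(-2t)(0,1,0).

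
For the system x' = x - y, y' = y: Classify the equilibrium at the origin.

A = [[1,-1],[0,1]]; det(A-λI) = λ^2 - 2λ + 1.
repeated λ = 1 with a single eigenvector.

unstable improper node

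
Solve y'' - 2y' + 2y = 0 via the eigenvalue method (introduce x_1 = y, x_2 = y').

Let x_1 = y, x_2 = y'. Then x_1' = x_2 and x_2' = -2x_1 + 2x_2.
A = [[0,1],[-2,2]]; det(A-λI) = λ^2 - 2λ + 2.
Eigenvalues λ = 1 ± i.

y(t) = K_1e^(t)cos(t) + K_2e^(t)sin(t)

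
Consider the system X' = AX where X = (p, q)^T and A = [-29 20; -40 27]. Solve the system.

p(t) = C_1e^(-t)sin(4t) + 2C_1e^(-t)cos(4t) + 2C_2e^(-t)sin(4t) - C_2e^(-t)cos(4t), q(t) = C_1e^(-t)sin(4t) + 3C_1e^(-t)cos(4t) + 3C_2e^(-t)sin(4t) - C_2e^(-t)cos(4t)

Coefficient matrix A = [[-29, 20], [-40, 27]].
Characteristic polynomial det(A - λI) = λ^2 + 2λ + 17 = 0.
Eigenvalues λ = -1 ± 4i (complex conjugate pair).
For λ=-1+4i: an eigenvector is (2,3) - i(1,1) = (2 - i, 3 - i).
A real fundamental pair from Re and Im of e^((-1+4i)t)v: X_1 = e^(-t)(cos(4t)·(2,3) + sin(4t)·(1,1)), X_2 = e^(-t)(sin(4t)·(2,3) - cos(4t)·(1,1)).
General solution: C_1X_1 + C_2X_2.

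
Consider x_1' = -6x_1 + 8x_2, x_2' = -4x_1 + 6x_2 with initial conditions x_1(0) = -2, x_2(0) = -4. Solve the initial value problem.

x_1(t) = -6e^(2t) + 4e^(-2t), x_2(t) = -6e^(2t) + 2e^(-2t)

Coefficient matrix A = [[-6, 8], [-4, 6]].
Characteristic polynomial det(A - λI) = λ^2 - 4 = 0.
Eigenvalues λ = -2, 2.
For λ=-2: (A-λI) row 1 is [-4, 8], so an eigenvector is (2, 1).
For λ=2: (A-λI) row 1 is [-8, 8], so an eigenvector is (1, 1).
General solution: c_1e^(-2t)(2,1) + c_2e^(2t)(1,1).
Applying x_1(0)=-2, x_2(0)=-4 gives c_1=2, c_2=-6.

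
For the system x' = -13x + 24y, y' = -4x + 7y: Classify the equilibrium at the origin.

stable node

A = [[-13,24],[-4,7]]; det(A-λI) = λ^2 + 6λ + 5.
λ = -5, -1: both negative.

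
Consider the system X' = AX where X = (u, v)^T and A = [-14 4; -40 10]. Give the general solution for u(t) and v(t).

Coefficient matrix A = [[-14, 4], [-40, 10]].
Characteristic polynomial det(A - λI) = λ^2 + 4λ + 20 = 0.
Eigenvalues λ = -2 ± 4i (complex conjugate pair).
For λ=-2+4i: an eigenvector is (-1,-3) - i(0,1) = (-1, -3 - i).
A real fundamental pair from Re and Im of e^((-2+4i)t)v: X_1 = e^(-2t)(cos(4t)·(-1,-3) + sin(4t)·(0,1)), X_2 = e^(-2t)(sin(4t)·(-1,-3) - cos(4t)·(0,1)).
General solution: C_1X_1 + C_2X_2.

u(t) = -C_1e^(-2t)cos(4t) - C_2e^(-2t)sin(4t), v(t) = C_1e^(-2t)sin(4t) - 3C_1e^(-2t)cos(4t) - 3C_2e^(-2t)sin(4t) - C_2e^(-2t)cos(4t)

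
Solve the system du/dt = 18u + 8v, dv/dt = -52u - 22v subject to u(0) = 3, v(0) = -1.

Coefficient matrix A = [[18, 8], [-52, -22]].
Characteristic polynomial det(A - λI) = λ^2 + 4λ + 20 = 0.
Eigenvalues λ = -2 ± 4i (complex conjugate pair).
For λ=-2+4i: an eigenvector is (-1,2) - i(-1,3) = (-1 + i, 2 - 3i).
A real fundamental pair from Re and Im of e^((-2+4i)t)v: X_1 = e^(-2t)(cos(4t)·(-1,2) + sin(4t)·(-1,3)), X_2 = e^(-2t)(sin(4t)·(-1,2) - cos(4t)·(-1,3)).
General solution: c_1X_1 + c_2X_2.
Applying u(0)=3, v(0)=-1 gives c_1=-8, c_2=-5.

u(t) = 13e^(-2t)sin(4t) + 3e^(-2t)cos(4t), v(t) = -34e^(-2t)sin(4t) - e^(-2t)cos(4t)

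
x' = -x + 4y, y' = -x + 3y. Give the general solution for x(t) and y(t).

Coefficient matrix A = [[-1, 4], [-1, 3]].
Characteristic polynomial det(A - λI) = λ^2 - 2λ + 1 = 0.
Single eigenvalue λ = 1 with algebraic multiplicity 2.
Eigenvector v = (2,1); generalized eigenvector w with (A-λI)w=v is (3,2).
General solution: e^(t)[C_1·v + C_2·(t·v + w)].

x(t) = 2C_1e^(t) + 2C_2te^(t) + 3C_2e^(t), y(t) = C_1e^(t) + C_2te^(t) + 2C_2e^(t)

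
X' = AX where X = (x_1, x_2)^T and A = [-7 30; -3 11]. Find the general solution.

Coefficient matrix A = [[-7, 30], [-3, 11]].
Characteristic polynomial det(A - λI) = λ^2 - 4λ + 13 = 0.
Eigenvalues λ = 2 ± 3i (complex conjugate pair).
For λ=2+3i: an eigenvector is (1,0) - i(-3,-1) = (1 + 3i, 0 + i).
A real fundamental pair from Re and Im of e^((2+3i)t)v: X_1 = e^(2t)(cos(3t)·(1,0) + sin(3t)·(-3,-1)), X_2 = e^(2t)(sin(3t)·(1,0) - cos(3t)·(-3,-1)).
General solution: c_1X_1 + c_2X_2.

x_1(t) = -3c_1e^(2t)sin(3t) + c_1e^(2t)cos(3t) + c_2e^(2t)sin(3t) + 3c_2e^(2t)cos(3t), x_2(t) = -c_1e^(2t)sin(3t) + c_2e^(2t)cos(3t)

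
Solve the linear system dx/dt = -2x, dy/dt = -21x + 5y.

x(t) = -K_2e^(-2t), y(t) = -K_1e^(5t) - 3K_2e^(-2t)

Coefficient matrix A = [[-2, 0], [-21, 5]].
Characteristic polynomial det(A - λI) = λ^2 - 3λ - 10 = 0.
Eigenvalues λ = 5, -2.
For λ=5: (A-λI) row 1 is [-7, 0], so an eigenvector is (0, -1).
For λ=-2: (A-λI) row 2 is [-21, 7], so an eigenvector is (-1, -3).
General solution: K_1e^(5t)(0,-1) + K_2e^(-2t)(-1,-3).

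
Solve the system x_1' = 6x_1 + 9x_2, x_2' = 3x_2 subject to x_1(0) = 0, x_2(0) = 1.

x_1(t) = 3e^(6t) - 3e^(3t), x_2(t) = e^(3t)

Coefficient matrix A = [[6, 9], [0, 3]].
Characteristic polynomial det(A - λI) = λ^2 - 9λ + 18 = 0.
Eigenvalues λ = 3, 6.
For λ=3: (A-λI) row 1 is [3, 9], so an eigenvector is (3, -1).
For λ=6: (A-λI) row 1 is [0, 9], so an eigenvector is (-1, 0).
General solution: c_1e^(3t)(3,-1) + c_2e^(6t)(-1,0).
Applying x_1(0)=0, x_2(0)=1 gives c_1=-1, c_2=-3.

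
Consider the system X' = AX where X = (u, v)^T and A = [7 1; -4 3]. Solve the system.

Coefficient matrix A = [[7, 1], [-4, 3]].
Characteristic polynomial det(A - λI) = λ^2 - 10λ + 25 = 0.
Single eigenvalue λ = 5 with algebraic multiplicity 2.
Eigenvector v = (1,-2); generalized eigenvector w with (A-λI)w=v is (-1,3).
General solution: e^(5t)[K_1·v + K_2·(t·v + w)].

u(t) = K_1e^(5t) + K_2te^(5t) - K_2e^(5t), v(t) = -2K_1e^(5t) - 2K_2te^(5t) + 3K_2e^(5t)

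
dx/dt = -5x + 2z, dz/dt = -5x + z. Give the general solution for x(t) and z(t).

Coefficient matrix A = [[-5, 2], [-5, 1]].
Characteristic polynomial det(A - λI) = λ^2 + 4λ + 5 = 0.
Eigenvalues λ = -2 ± i (complex conjugate pair).
For λ=-2+i: an eigenvector is (-1,-2) - i(-1,-1) = (-1 + i, -2 + i).
A real fundamental pair from Re and Im of e^((-2+i)t)v: X_1 = e^(-2t)(cos(t)·(-1,-2) + sin(t)·(-1,-1)), X_2 = e^(-2t)(sin(t)·(-1,-2) - cos(t)·(-1,-1)).
General solution: c_1X_1 + c_2X_2.

x(t) = -c_1e^(-2t)sin(t) - c_1e^(-2t)cos(t) - c_2e^(-2t)sin(t) + c_2e^(-2t)cos(t), z(t) = -c_1e^(-2t)sin(t) - 2c_1e^(-2t)cos(t) - 2c_2e^(-2t)sin(t) + c_2e^(-2t)cos(t)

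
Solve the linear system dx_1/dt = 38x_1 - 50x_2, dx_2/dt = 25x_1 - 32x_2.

Coefficient matrix A = [[38, -50], [25, -32]].
Characteristic polynomial det(A - λI) = λ^2 - 6λ + 34 = 0.
Eigenvalues λ = 3 ± 5i (complex conjugate pair).
For λ=3+5i: an eigenvector is (3,2) - i(1,1) = (3 - i, 2 - i).
A real fundamental pair from Re and Im of e^((3+5i)t)v: X_1 = e^(3t)(cos(5t)·(3,2) + sin(5t)·(1,1)), X_2 = e^(3t)(sin(5t)·(3,2) - cos(5t)·(1,1)).
General solution: K_1X_1 + K_2X_2.

x_1(t) = K_1e^(3t)sin(5t) + 3K_1e^(3t)cos(5t) + 3K_2e^(3t)sin(5t) - K_2e^(3t)cos(5t), x_2(t) = K_1e^(3t)sin(5t) + 2K_1e^(3t)cos(5t) + 2K_2e^(3t)sin(5t) - K_2e^(3t)cos(5t)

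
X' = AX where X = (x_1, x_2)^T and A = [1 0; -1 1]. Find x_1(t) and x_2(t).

Coefficient matrix A = [[1, 0], [-1, 1]].
Characteristic polynomial det(A - λI) = λ^2 - 2λ + 1 = 0.
Single eigenvalue λ = 1 with algebraic multiplicity 2.
Eigenvector v = (0,1); generalized eigenvector w with (A-λI)w=v is (-1,2).
General solution: e^(t)[C_1·v + C_2·(t·v + w)].

x_1(t) = -C_2e^(t), x_2(t) = C_1e^(t) + C_2te^(t) + 2C_2e^(t)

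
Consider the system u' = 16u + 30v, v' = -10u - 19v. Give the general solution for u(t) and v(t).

Coefficient matrix A = [[16, 30], [-10, -19]].
Characteristic polynomial det(A - λI) = λ^2 + 3λ - 4 = 0.
Eigenvalues λ = 1, -4.
For λ=1: (A-λI) row 1 is [15, 30], so an eigenvector is (-2, 1).
For λ=-4: (A-λI) row 1 is [20, 30], so an eigenvector is (3, -2).
General solution: K_1e^(t)(-2,1) + K_2e^(-4t)(3,-2).

u(t) = -2K_1e^(t) + 3K_2e^(-4t), v(t) = K_1e^(t) - 2K_2e^(-4t)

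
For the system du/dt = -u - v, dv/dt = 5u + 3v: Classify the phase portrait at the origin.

A = [[-1,-1],[5,3]]; det(A-λI) = λ^2 - 2λ + 2.
λ = 1 ± i: positive real part.

unstable spiral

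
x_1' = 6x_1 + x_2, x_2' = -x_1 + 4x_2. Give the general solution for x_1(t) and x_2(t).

Coefficient matrix A = [[6, 1], [-1, 4]].
Characteristic polynomial det(A - λI) = λ^2 - 10λ + 25 = 0.
Single eigenvalue λ = 5 with algebraic multiplicity 2.
Eigenvector v = (1,-1); generalized eigenvector w with (A-λI)w=v is (3,-2).
General solution: e^(5t)[C_1·v + C_2·(t·v + w)].

x_1(t) = C_1e^(5t) + C_2te^(5t) + 3C_2e^(5t), x_2(t) = -C_1e^(5t) - C_2te^(5t) - 2C_2e^(5t)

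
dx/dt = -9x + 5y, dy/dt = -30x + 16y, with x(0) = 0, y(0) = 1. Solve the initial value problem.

Coefficient matrix A = [[-9, 5], [-30, 16]].
Characteristic polynomial det(A - λI) = λ^2 - 7λ + 6 = 0.
Eigenvalues λ = 6, 1.
For λ=6: (A-λI) row 1 is [-15, 5], so an eigenvector is (-1, -3).
For λ=1: (A-λI) row 1 is [-10, 5], so an eigenvector is (-1, -2).
General solution: c_1e^(6t)(-1,-3) + c_2e^(t)(-1,-2).
Applying x(0)=0, y(0)=1 gives c_1=-1, c_2=1.

x(t) = e^(6t) - e^(t), y(t) = 3e^(6t) - 2e^(t)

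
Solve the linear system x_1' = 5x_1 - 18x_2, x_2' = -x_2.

Coefficient matrix A = [[5, -18], [0, -1]].
Characteristic polynomial det(A - λI) = λ^2 - 4λ - 5 = 0.
Eigenvalues λ = -1, 5.
For λ=-1: (A-λI) row 1 is [6, -18], so an eigenvector is (3, 1).
For λ=5: (A-λI) row 1 is [0, -18], so an eigenvector is (-1, 0).
General solution: C_1e^(-t)(3,1) + C_2e^(5t)(-1,0).

x_1(t) = 3C_1e^(-t) - C_2e^(5t), x_2(t) = C_1e^(-t)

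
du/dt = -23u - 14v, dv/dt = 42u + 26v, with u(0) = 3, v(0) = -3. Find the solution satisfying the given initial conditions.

u(t) = -3e^(5t) + 6e^(-2t), v(t) = 6e^(5t) - 9e^(-2t)

Coefficient matrix A = [[-23, -14], [42, 26]].
Characteristic polynomial det(A - λI) = λ^2 - 3λ - 10 = 0.
Eigenvalues λ = 5, -2.
For λ=5: (A-λI) row 1 is [-28, -14], so an eigenvector is (1, -2).
For λ=-2: (A-λI) row 1 is [-21, -14], so an eigenvector is (-2, 3).
General solution: c_1e^(5t)(1,-2) + c_2e^(-2t)(-2,3).
Applying u(0)=3, v(0)=-3 gives c_1=-3, c_2=-3.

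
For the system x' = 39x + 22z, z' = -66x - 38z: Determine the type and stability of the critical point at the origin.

A = [[39,22],[-66,-38]]; det(A-λI) = λ^2 - λ - 30.
λ = -5, 6: opposite signs.

saddle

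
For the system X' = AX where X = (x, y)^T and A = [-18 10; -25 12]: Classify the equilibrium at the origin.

A = [[-18,10],[-25,12]]; det(A-λI) = λ^2 + 6λ + 34.
λ = -3 ± 5i: negative real part.

stable spiral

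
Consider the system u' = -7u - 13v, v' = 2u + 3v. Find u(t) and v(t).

Coefficient matrix A = [[-7, -13], [2, 3]].
Characteristic polynomial det(A - λI) = λ^2 + 4λ + 5 = 0.
Eigenvalues λ = -2 ± i (complex conjugate pair).
For λ=-2+i: an eigenvector is (-3,1) - i(2,-1) = (-3 - 2i, 1 + i).
A real fundamental pair from Re and Im of e^((-2+i)t)v: X_1 = e^(-2t)(cos(t)·(-3,1) + sin(t)·(2,-1)), X_2 = e^(-2t)(sin(t)·(-3,1) - cos(t)·(2,-1)).
General solution: K_1X_1 + K_2X_2.

u(t) = 2K_1e^(-2t)sin(t) - 3K_1e^(-2t)cos(t) - 3K_2e^(-2t)sin(t) - 2K_2e^(-2t)cos(t), v(t) = -K_1e^(-2t)sin(t) + K_1e^(-2t)cos(t) + K_2e^(-2t)sin(t) + K_2e^(-2t)cos(t)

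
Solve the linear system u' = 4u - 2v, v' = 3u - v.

u(t) = 2C_1e^(t) - C_2e^(2t), v(t) = 3C_1e^(t) - C_2e^(2t)

Coefficient matrix A = [[4, -2], [3, -1]].
Characteristic polynomial det(A - λI) = λ^2 - 3λ + 2 = 0.
Eigenvalues λ = 1, 2.
For λ=1: (A-λI) row 1 is [3, -2], so an eigenvector is (2, 3).
For λ=2: (A-λI) row 1 is [2, -2], so an eigenvector is (-1, -1).
General solution: C_1e^(t)(2,3) + C_2e^(2t)(-1,-1).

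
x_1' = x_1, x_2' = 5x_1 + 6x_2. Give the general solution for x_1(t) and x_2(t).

x_1(t) = -K_2e^(t), x_2(t) = K_1e^(6t) + K_2e^(t)

Coefficient matrix A = [[1, 0], [5, 6]].
Characteristic polynomial det(A - λI) = λ^2 - 7λ + 6 = 0.
Eigenvalues λ = 6, 1.
For λ=6: (A-λI) row 1 is [-5, 0], so an eigenvector is (0, 1).
For λ=1: (A-λI) row 2 is [5, 5], so an eigenvector is (-1, 1).
General solution: K_1e^(6t)(0,1) + K_2e^(t)(-1,1).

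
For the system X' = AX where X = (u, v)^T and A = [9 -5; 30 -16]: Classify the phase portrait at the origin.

stable node

A = [[9,-5],[30,-16]]; det(A-λI) = λ^2 + 7λ + 6.
λ = -1, -6: both negative.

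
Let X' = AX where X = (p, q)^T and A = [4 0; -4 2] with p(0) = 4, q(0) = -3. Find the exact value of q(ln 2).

-108

A = [[4,0],[-4,2]]; eigenvalues λ = 2, 4.
Eigenvectors: (0,1) for λ=2, (1,-2) for λ=4.
From the initial condition, c_1 = 5, c_2 = 4.
q(ln 2) = (5)(2^2)(1) + (4)(2^4)(-2) = -108.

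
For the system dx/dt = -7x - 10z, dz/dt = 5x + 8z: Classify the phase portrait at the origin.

A = [[-7,-10],[5,8]]; det(A-λI) = λ^2 - λ - 6.
λ = 3, -2: opposite signs.

saddle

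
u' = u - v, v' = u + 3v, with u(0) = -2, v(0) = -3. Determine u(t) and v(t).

u(t) = 5te^(2t) - 2e^(2t), v(t) = -5te^(2t) - 3e^(2t)

Coefficient matrix A = [[1, -1], [1, 3]].
Characteristic polynomial det(A - λI) = λ^2 - 4λ + 4 = 0.
Single eigenvalue λ = 2 with algebraic multiplicity 2.
Eigenvector v = (1,-1); generalized eigenvector w with (A-λI)w=v is (1,-2).
General solution: e^(2t)[c_1·v + c_2·(t·v + w)].
Applying u(0)=-2, v(0)=-3 gives c_1=-7, c_2=5.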